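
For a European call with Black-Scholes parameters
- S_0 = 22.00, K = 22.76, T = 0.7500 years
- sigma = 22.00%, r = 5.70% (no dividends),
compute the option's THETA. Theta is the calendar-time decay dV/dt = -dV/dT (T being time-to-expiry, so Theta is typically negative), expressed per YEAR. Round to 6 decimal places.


Answer: Theta = -1.700864

Derivation:
d1 = 0.1413870140; d2 = -0.0491385748
phi(d1) = 0.3949746564; exp(-qT) = 1.0000000000; exp(-rT) = 0.9581508979
Theta = -S*exp(-qT)*phi(d1)*sigma/(2*sqrt(T)) - r*K*exp(-rT)*N(d2) + q*S*exp(-qT)*N(d1)
N(d1) = 0.5562178937; N(d2) = 0.4804044311; sqrt(T) = 0.8660254038
Term 1 = -22.0000 * 1.0000000000 * 0.3949746564 * 0.2200 / (2 * 0.8660254038) = -1.1037074251
Term 2 = -0.0570 * 22.7600 * 0.9581508979 * 0.4804044311 = -0.5971563143
Term 3 = 0 (no dividend yield, q = 0)
Theta = -1.1037074251 + (-0.5971563143) + (0.0000000000) = -1.700864


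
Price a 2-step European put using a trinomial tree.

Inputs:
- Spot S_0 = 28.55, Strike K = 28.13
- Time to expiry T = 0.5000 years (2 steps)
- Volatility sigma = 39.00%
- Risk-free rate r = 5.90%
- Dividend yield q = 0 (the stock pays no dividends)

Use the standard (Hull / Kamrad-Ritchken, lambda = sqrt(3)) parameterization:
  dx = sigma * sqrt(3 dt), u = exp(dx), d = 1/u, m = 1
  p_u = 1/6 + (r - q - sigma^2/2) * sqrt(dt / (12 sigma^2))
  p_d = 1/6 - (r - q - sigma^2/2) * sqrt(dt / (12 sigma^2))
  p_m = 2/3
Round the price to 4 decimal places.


dt = T/N = 0.250000; dx = sigma*sqrt(3*dt) = 0.337750
u = exp(dx) = 1.401790; d = 1/u = 0.713374
p_u = 0.160357, p_m = 0.666667, p_d = 0.172977
Discount per step: exp(-r*dt) = 0.985358
Stock lattice S(k, j) with j the centered position index:
  k=0: S(0,+0) = 28.5500
  k=1: S(1,-1) = 20.3668; S(1,+0) = 28.5500; S(1,+1) = 40.0211
  k=2: S(2,-2) = 14.5292; S(2,-1) = 20.3668; S(2,+0) = 28.5500; S(2,+1) = 40.0211; S(2,+2) = 56.1012
Terminal payoffs V(N, j) = max(K - S_T, 0):
  V(2,-2) = 13.600848; V(2,-1) = 7.763182; V(2,+0) = 0.000000; V(2,+1) = 0.000000; V(2,+2) = 0.000000
Backward induction: V(k, j) = exp(-r*dt) * [p_u * V(k+1, j+1) + p_m * V(k+1, j) + p_d * V(k+1, j-1)]
  V(1,-1) = exp(-r*dt) * [p_u*0.000000 + p_m*7.763182 + p_d*13.600848] = 7.417861
  V(1,+0) = exp(-r*dt) * [p_u*0.000000 + p_m*0.000000 + p_d*7.763182] = 1.323189
  V(1,+1) = exp(-r*dt) * [p_u*0.000000 + p_m*0.000000 + p_d*0.000000] = 0.000000
  V(0,+0) = exp(-r*dt) * [p_u*0.000000 + p_m*1.323189 + p_d*7.417861] = 2.133541

Answer: Price = V(0,0) = 2.1335


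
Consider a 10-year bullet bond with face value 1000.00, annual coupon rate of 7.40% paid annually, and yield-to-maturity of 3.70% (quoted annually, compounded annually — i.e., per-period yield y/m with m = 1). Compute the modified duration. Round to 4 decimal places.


Coupon per period c = face * coupon_rate / m = 74.000000
Periods per year m = 1; per-period yield y/m = 0.037000
Number of cashflows N = 10
Cashflows (t years, CF_t, discount factor 1/(1+y/m)^(m*t), PV):
  t = 1.0000: CF_t = 74.000000, DF = 0.964320, PV = 71.359691
  t = 2.0000: CF_t = 74.000000, DF = 0.929913, PV = 68.813589
  t = 3.0000: CF_t = 74.000000, DF = 0.896734, PV = 66.358330
  t = 4.0000: CF_t = 74.000000, DF = 0.864739, PV = 63.990675
  t = 5.0000: CF_t = 74.000000, DF = 0.833885, PV = 61.707498
  t = 6.0000: CF_t = 74.000000, DF = 0.804132, PV = 59.505784
  t = 7.0000: CF_t = 74.000000, DF = 0.775441, PV = 57.382627
  t = 8.0000: CF_t = 74.000000, DF = 0.747773, PV = 55.335224
  t = 9.0000: CF_t = 74.000000, DF = 0.721093, PV = 53.360871
  t = 10.0000: CF_t = 1074.000000, DF = 0.695364, PV = 746.821337
Price P = sum_t PV_t = 1304.635627
First compute Macaulay numerator sum_t t * PV_t:
  t * PV_t at t = 1.0000: 71.359691
  t * PV_t at t = 2.0000: 137.627177
  t * PV_t at t = 3.0000: 199.074991
  t * PV_t at t = 4.0000: 255.962702
  t * PV_t at t = 5.0000: 308.537490
  t * PV_t at t = 6.0000: 357.034704
  t * PV_t at t = 7.0000: 401.678388
  t * PV_t at t = 8.0000: 442.681788
  t * PV_t at t = 9.0000: 480.247842
  t * PV_t at t = 10.0000: 7468.213371
Macaulay duration D = 10122.418144 / 1304.635627 = 7.758809
Modified duration = D / (1 + y/m) = 7.758809 / (1 + 0.037000) = 7.481976

Answer: Modified duration = 7.4820


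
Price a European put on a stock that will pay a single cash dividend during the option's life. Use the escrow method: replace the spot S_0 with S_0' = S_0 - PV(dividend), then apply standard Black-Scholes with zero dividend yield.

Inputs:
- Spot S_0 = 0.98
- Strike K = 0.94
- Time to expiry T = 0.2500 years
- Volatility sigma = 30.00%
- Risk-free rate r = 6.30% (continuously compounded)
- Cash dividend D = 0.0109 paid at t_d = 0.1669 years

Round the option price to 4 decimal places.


Answer: Price = 0.0374

Derivation:
PV(D) = D * exp(-r * t_d) = 0.0109 * 0.98954039 = 0.01078599
S_0' = S_0 - PV(D) = 0.9800 - 0.01078599 = 0.96921401
d1 = (ln(S_0'/K) + (r + sigma^2/2)*T) / (sigma*sqrt(T)) = 0.38403712
d2 = d1 - sigma*sqrt(T) = 0.23403712
exp(-rT) = 0.98437338
N(-d1) = 0.35047547; N(-d2) = 0.40747808
P = K * exp(-rT) * N(-d2) - S_0' * N(-d1) = 0.9400 * 0.98437338 * 0.40747808 - 0.96921401 * 0.35047547 = 0.0374


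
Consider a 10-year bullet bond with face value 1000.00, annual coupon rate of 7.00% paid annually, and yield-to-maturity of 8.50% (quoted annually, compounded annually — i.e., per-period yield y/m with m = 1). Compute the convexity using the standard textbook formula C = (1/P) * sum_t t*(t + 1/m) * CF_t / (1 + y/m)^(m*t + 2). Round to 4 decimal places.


Coupon per period c = face * coupon_rate / m = 70.000000
Periods per year m = 1; per-period yield y/m = 0.085000
Number of cashflows N = 10
Cashflows (t years, CF_t, discount factor 1/(1+y/m)^(m*t), PV):
  t = 1.0000: CF_t = 70.000000, DF = 0.921659, PV = 64.516129
  t = 2.0000: CF_t = 70.000000, DF = 0.849455, PV = 59.461870
  t = 3.0000: CF_t = 70.000000, DF = 0.782908, PV = 54.803567
  t = 4.0000: CF_t = 70.000000, DF = 0.721574, PV = 50.510200
  t = 5.0000: CF_t = 70.000000, DF = 0.665045, PV = 46.553180
  t = 6.0000: CF_t = 70.000000, DF = 0.612945, PV = 42.906156
  t = 7.0000: CF_t = 70.000000, DF = 0.564926, PV = 39.544845
  t = 8.0000: CF_t = 70.000000, DF = 0.520669, PV = 36.446861
  t = 9.0000: CF_t = 70.000000, DF = 0.479880, PV = 33.591577
  t = 10.0000: CF_t = 1070.000000, DF = 0.442285, PV = 473.245394
Price P = sum_t PV_t = 901.579779
Convexity numerator sum_t t*(t + 1/m) * CF_t / (1+y/m)^(m*t + 2):
  t = 1.0000: term = 109.607134
  t = 2.0000: term = 303.061199
  t = 3.0000: term = 558.638156
  t = 4.0000: term = 858.123127
  t = 5.0000: term = 1186.345337
  t = 6.0000: term = 1530.768176
  t = 7.0000: term = 1881.128327
  t = 8.0000: term = 2229.118492
  t = 9.0000: term = 2568.108862
  t = 10.0000: term = 44220.088216
Convexity = (1/P) * sum = 55444.987025 / 901.579779 = 61.497594

Answer: Convexity = 61.4976


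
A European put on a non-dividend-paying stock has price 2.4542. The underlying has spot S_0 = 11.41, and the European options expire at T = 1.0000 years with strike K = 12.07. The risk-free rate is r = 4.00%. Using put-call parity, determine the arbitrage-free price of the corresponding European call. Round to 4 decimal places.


Answer: Call price = 2.2675

Derivation:
Put-call parity: C - P = S_0 * exp(-qT) - K * exp(-rT).
S_0 * exp(-qT) = 11.4100 * 1.00000000 = 11.41000000
K * exp(-rT) = 12.0700 * 0.96078944 = 11.59672853
C = P + S*exp(-qT) - K*exp(-rT)
C = 2.4542 + 11.41000000 - 11.59672853 = 2.2675


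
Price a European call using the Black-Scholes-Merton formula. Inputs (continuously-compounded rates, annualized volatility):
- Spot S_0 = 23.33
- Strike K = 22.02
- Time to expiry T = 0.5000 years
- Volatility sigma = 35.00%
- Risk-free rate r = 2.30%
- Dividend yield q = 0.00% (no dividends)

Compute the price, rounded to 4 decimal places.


d1 = (ln(S/K) + (r - q + 0.5*sigma^2) * T) / (sigma * sqrt(T)) = 0.40371334
d2 = d1 - sigma * sqrt(T) = 0.15622597
exp(-rT) = 0.98856587; exp(-qT) = 1.00000000
C = S_0 * exp(-qT) * N(d1) - K * exp(-rT) * N(d2)
N(d1) = 0.65678824; N(d2) = 0.56207255
C = 23.3300 * 1.00000000 * 0.65678824 - 22.0200 * 0.98856587 * 0.56207255 = 3.0876

Answer: Price = 3.0876


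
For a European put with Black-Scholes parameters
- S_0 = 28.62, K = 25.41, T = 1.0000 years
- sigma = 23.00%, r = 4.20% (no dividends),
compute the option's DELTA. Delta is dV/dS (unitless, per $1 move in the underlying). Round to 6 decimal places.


Answer: Delta = -0.207582

Derivation:
d1 = 0.8148390295; d2 = 0.5848390295
phi(d1) = 0.2862413751; exp(-qT) = 1.0000000000; exp(-rT) = 0.9588697806
N(-d1) = 0.2075822284
Delta = -exp(-qT) * N(-d1) = -1.0000000000 * 0.2075822284 = -0.207582


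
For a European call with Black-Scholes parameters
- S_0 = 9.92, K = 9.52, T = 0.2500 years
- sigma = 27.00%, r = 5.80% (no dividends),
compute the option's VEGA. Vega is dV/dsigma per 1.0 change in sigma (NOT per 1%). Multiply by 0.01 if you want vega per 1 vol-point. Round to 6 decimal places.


Answer: Vega = 1.763626

Derivation:
d1 = 0.4797820185; d2 = 0.3447820185
phi(d1) = 0.3555697218; exp(-qT) = 1.0000000000; exp(-rT) = 0.9856046187
Vega = S * exp(-qT) * phi(d1) * sqrt(T) = 9.9200 * 1.0000000000 * 0.3555697218 * 0.5000000000 = 1.763626


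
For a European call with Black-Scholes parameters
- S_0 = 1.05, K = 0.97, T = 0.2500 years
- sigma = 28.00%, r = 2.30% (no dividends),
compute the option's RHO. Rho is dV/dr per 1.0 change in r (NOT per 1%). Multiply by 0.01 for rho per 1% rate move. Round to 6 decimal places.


d1 = 0.6771383690; d2 = 0.5371383690
phi(d1) = 0.3172082697; exp(-qT) = 1.0000000000; exp(-rT) = 0.9942664996
N(d2) = 0.7044139804
Rho = K*T*exp(-rT)*N(d2) = 0.9700 * 0.2500 * 0.9942664996 * 0.7044139804 = 0.169841

Answer: Rho = 0.169841


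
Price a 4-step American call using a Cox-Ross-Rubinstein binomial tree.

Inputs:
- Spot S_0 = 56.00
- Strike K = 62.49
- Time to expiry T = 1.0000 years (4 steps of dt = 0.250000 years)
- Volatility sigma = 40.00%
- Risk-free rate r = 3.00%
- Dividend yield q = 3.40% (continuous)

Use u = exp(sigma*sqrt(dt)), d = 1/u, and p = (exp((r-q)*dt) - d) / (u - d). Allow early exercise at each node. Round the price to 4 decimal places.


dt = T/N = 0.250000
u = exp(sigma*sqrt(dt)) = 1.221403; d = 1/u = 0.818731
p = (exp((r-q)*dt) - d) / (u - d) = 0.447684
Discount per step: exp(-r*dt) = 0.992528
Stock lattice S(k, i) with i counting down-moves:
  k=0: S(0,0) = 56.0000
  k=1: S(1,0) = 68.3986; S(1,1) = 45.8489
  k=2: S(2,0) = 83.5422; S(2,1) = 56.0000; S(2,2) = 37.5379
  k=3: S(3,0) = 102.0387; S(3,1) = 68.3986; S(3,2) = 45.8489; S(3,3) = 30.7335
  k=4: S(4,0) = 124.6303; S(4,1) = 83.5422; S(4,2) = 56.0000; S(4,3) = 37.5379; S(4,4) = 25.1624
Terminal payoffs V(N, i) = max(S_T - K, 0):
  V(4,0) = 62.140292; V(4,1) = 21.052183; V(4,2) = 0.000000; V(4,3) = 0.000000; V(4,4) = 0.000000
Backward induction: V(k, i) = exp(-r*dt) * [p * V(k+1, i) + (1-p) * V(k+1, i+1)]; then take max(V_cont, immediate exercise) for American.
  V(3,0) = exp(-r*dt) * [p*62.140292 + (1-p)*21.052183] = 39.151922; exercise = 39.548653; V(3,0) = max -> 39.548653
  V(3,1) = exp(-r*dt) * [p*21.052183 + (1-p)*0.000000] = 9.354301; exercise = 5.908554; V(3,1) = max -> 9.354301
  V(3,2) = exp(-r*dt) * [p*0.000000 + (1-p)*0.000000] = 0.000000; exercise = 0.000000; V(3,2) = max -> 0.000000
  V(3,3) = exp(-r*dt) * [p*0.000000 + (1-p)*0.000000] = 0.000000; exercise = 0.000000; V(3,3) = max -> 0.000000
  V(2,0) = exp(-r*dt) * [p*39.548653 + (1-p)*9.354301] = 22.700927; exercise = 21.052183; V(2,0) = max -> 22.700927
  V(2,1) = exp(-r*dt) * [p*9.354301 + (1-p)*0.000000] = 4.156479; exercise = 0.000000; V(2,1) = max -> 4.156479
  V(2,2) = exp(-r*dt) * [p*0.000000 + (1-p)*0.000000] = 0.000000; exercise = 0.000000; V(2,2) = max -> 0.000000
  V(1,0) = exp(-r*dt) * [p*22.700927 + (1-p)*4.156479] = 12.365439; exercise = 5.908554; V(1,0) = max -> 12.365439
  V(1,1) = exp(-r*dt) * [p*4.156479 + (1-p)*0.000000] = 1.846885; exercise = 0.000000; V(1,1) = max -> 1.846885
  V(0,0) = exp(-r*dt) * [p*12.365439 + (1-p)*1.846885] = 6.506886; exercise = 0.000000; V(0,0) = max -> 6.506886

Answer: Price = V(0,0) = 6.5069


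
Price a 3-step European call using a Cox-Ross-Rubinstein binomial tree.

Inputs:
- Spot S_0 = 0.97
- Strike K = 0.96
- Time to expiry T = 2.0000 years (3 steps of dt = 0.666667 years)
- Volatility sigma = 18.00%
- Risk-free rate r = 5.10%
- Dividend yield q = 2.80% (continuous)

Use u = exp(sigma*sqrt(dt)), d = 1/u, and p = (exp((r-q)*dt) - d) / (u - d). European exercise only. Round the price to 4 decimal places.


dt = T/N = 0.666667
u = exp(sigma*sqrt(dt)) = 1.158319; d = 1/u = 0.863320
p = (exp((r-q)*dt) - d) / (u - d) = 0.515702
Discount per step: exp(-r*dt) = 0.966572
Stock lattice S(k, i) with i counting down-moves:
  k=0: S(0,0) = 0.9700
  k=1: S(1,0) = 1.1236; S(1,1) = 0.8374
  k=2: S(2,0) = 1.3015; S(2,1) = 0.9700; S(2,2) = 0.7230
  k=3: S(3,0) = 1.5075; S(3,1) = 1.1236; S(3,2) = 0.8374; S(3,3) = 0.6241
Terminal payoffs V(N, i) = max(S_T - K, 0):
  V(3,0) = 0.547494; V(3,1) = 0.163569; V(3,2) = 0.000000; V(3,3) = 0.000000
Backward induction: V(k, i) = exp(-r*dt) * [p * V(k+1, i) + (1-p) * V(k+1, i+1)].
  V(2,0) = exp(-r*dt) * [p*0.547494 + (1-p)*0.163569] = 0.349474
  V(2,1) = exp(-r*dt) * [p*0.163569 + (1-p)*0.000000] = 0.081533
  V(2,2) = exp(-r*dt) * [p*0.000000 + (1-p)*0.000000] = 0.000000
  V(1,0) = exp(-r*dt) * [p*0.349474 + (1-p)*0.081533] = 0.212366
  V(1,1) = exp(-r*dt) * [p*0.081533 + (1-p)*0.000000] = 0.040641
  V(0,0) = exp(-r*dt) * [p*0.212366 + (1-p)*0.040641] = 0.124881

Answer: Price = V(0,0) = 0.1249


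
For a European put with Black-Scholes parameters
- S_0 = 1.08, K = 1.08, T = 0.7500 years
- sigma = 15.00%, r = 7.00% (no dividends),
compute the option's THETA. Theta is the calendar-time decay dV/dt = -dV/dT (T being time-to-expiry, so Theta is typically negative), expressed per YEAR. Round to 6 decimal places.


d1 = 0.4690970937; d2 = 0.3391932831
phi(d1) = 0.3573768060; exp(-qT) = 1.0000000000; exp(-rT) = 0.9488543211
Theta = -S*exp(-qT)*phi(d1)*sigma/(2*sqrt(T)) + r*K*exp(-rT)*N(-d2) - q*S*exp(-qT)*N(-d1)
N(-d1) = 0.3195001182; N(-d2) = 0.3672320645; sqrt(T) = 0.8660254038
Term 1 = -1.0800 * 1.0000000000 * 0.3573768060 * 0.1500 / (2 * 0.8660254038) = -0.0334257184
Term 2 = 0.0700 * 1.0800 * 0.9488543211 * 0.3672320645 = 0.0263427997
Term 3 = 0 (no dividend yield, q = 0)
Theta = -0.0334257184 + (0.0263427997) + (0.0000000000) = -0.007083

Answer: Theta = -0.007083


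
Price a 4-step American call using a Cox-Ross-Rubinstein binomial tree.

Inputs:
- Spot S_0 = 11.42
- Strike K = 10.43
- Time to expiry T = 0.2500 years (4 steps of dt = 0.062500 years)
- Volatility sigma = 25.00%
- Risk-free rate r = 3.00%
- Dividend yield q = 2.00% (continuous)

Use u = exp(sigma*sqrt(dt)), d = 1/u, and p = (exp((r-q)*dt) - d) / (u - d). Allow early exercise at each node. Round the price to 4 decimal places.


Answer: Price = V(0,0) = 1.2056

Derivation:
dt = T/N = 0.062500
u = exp(sigma*sqrt(dt)) = 1.064494; d = 1/u = 0.939413
p = (exp((r-q)*dt) - d) / (u - d) = 0.489378
Discount per step: exp(-r*dt) = 0.998127
Stock lattice S(k, i) with i counting down-moves:
  k=0: S(0,0) = 11.4200
  k=1: S(1,0) = 12.1565; S(1,1) = 10.7281
  k=2: S(2,0) = 12.9406; S(2,1) = 11.4200; S(2,2) = 10.0781
  k=3: S(3,0) = 13.7751; S(3,1) = 12.1565; S(3,2) = 10.7281; S(3,3) = 9.4675
  k=4: S(4,0) = 14.6636; S(4,1) = 12.9406; S(4,2) = 11.4200; S(4,3) = 10.0781; S(4,4) = 8.8939
Terminal payoffs V(N, i) = max(S_T - K, 0):
  V(4,0) = 4.233570; V(4,1) = 2.510555; V(4,2) = 0.990000; V(4,3) = 0.000000; V(4,4) = 0.000000
Backward induction: V(k, i) = exp(-r*dt) * [p * V(k+1, i) + (1-p) * V(k+1, i+1)]; then take max(V_cont, immediate exercise) for American.
  V(3,0) = exp(-r*dt) * [p*4.233570 + (1-p)*2.510555] = 3.347479; exercise = 3.345149; V(3,0) = max -> 3.347479
  V(3,1) = exp(-r*dt) * [p*2.510555 + (1-p)*0.990000] = 1.730878; exercise = 1.726527; V(3,1) = max -> 1.730878
  V(3,2) = exp(-r*dt) * [p*0.990000 + (1-p)*0.000000] = 0.483577; exercise = 0.298097; V(3,2) = max -> 0.483577
  V(3,3) = exp(-r*dt) * [p*0.000000 + (1-p)*0.000000] = 0.000000; exercise = 0.000000; V(3,3) = max -> 0.000000
  V(2,0) = exp(-r*dt) * [p*3.347479 + (1-p)*1.730878] = 2.517284; exercise = 2.510555; V(2,0) = max -> 2.517284
  V(2,1) = exp(-r*dt) * [p*1.730878 + (1-p)*0.483577] = 1.091930; exercise = 0.990000; V(2,1) = max -> 1.091930
  V(2,2) = exp(-r*dt) * [p*0.483577 + (1-p)*0.000000] = 0.236209; exercise = 0.000000; V(2,2) = max -> 0.236209
  V(1,0) = exp(-r*dt) * [p*2.517284 + (1-p)*1.091930] = 1.786115; exercise = 1.726527; V(1,0) = max -> 1.786115
  V(1,1) = exp(-r*dt) * [p*1.091930 + (1-p)*0.236209] = 0.653753; exercise = 0.298097; V(1,1) = max -> 0.653753
  V(0,0) = exp(-r*dt) * [p*1.786115 + (1-p)*0.653753] = 1.205644; exercise = 0.990000; V(0,0) = max -> 1.205644


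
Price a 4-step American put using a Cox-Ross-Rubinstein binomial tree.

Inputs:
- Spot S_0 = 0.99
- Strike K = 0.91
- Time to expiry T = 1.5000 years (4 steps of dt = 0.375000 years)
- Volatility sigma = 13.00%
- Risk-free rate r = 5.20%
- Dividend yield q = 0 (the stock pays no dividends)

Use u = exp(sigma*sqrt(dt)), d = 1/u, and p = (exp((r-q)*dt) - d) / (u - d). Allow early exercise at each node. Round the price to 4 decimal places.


dt = T/N = 0.375000
u = exp(sigma*sqrt(dt)) = 1.082863; d = 1/u = 0.923478
p = (exp((r-q)*dt) - d) / (u - d) = 0.603654
Discount per step: exp(-r*dt) = 0.980689
Stock lattice S(k, i) with i counting down-moves:
  k=0: S(0,0) = 0.9900
  k=1: S(1,0) = 1.0720; S(1,1) = 0.9142
  k=2: S(2,0) = 1.1609; S(2,1) = 0.9900; S(2,2) = 0.8443
  k=3: S(3,0) = 1.2571; S(3,1) = 1.0720; S(3,2) = 0.9142; S(3,3) = 0.7797
  k=4: S(4,0) = 1.3612; S(4,1) = 1.1609; S(4,2) = 0.9900; S(4,3) = 0.8443; S(4,4) = 0.7200
Terminal payoffs V(N, i) = max(K - S_T, 0):
  V(4,0) = 0.000000; V(4,1) = 0.000000; V(4,2) = 0.000000; V(4,3) = 0.065717; V(4,4) = 0.189986
Backward induction: V(k, i) = exp(-r*dt) * [p * V(k+1, i) + (1-p) * V(k+1, i+1)]; then take max(V_cont, immediate exercise) for American.
  V(3,0) = exp(-r*dt) * [p*0.000000 + (1-p)*0.000000] = 0.000000; exercise = 0.000000; V(3,0) = max -> 0.000000
  V(3,1) = exp(-r*dt) * [p*0.000000 + (1-p)*0.000000] = 0.000000; exercise = 0.000000; V(3,1) = max -> 0.000000
  V(3,2) = exp(-r*dt) * [p*0.000000 + (1-p)*0.065717] = 0.025544; exercise = 0.000000; V(3,2) = max -> 0.025544
  V(3,3) = exp(-r*dt) * [p*0.065717 + (1-p)*0.189986] = 0.112750; exercise = 0.130323; V(3,3) = max -> 0.130323
  V(2,0) = exp(-r*dt) * [p*0.000000 + (1-p)*0.000000] = 0.000000; exercise = 0.000000; V(2,0) = max -> 0.000000
  V(2,1) = exp(-r*dt) * [p*0.000000 + (1-p)*0.025544] = 0.009929; exercise = 0.000000; V(2,1) = max -> 0.009929
  V(2,2) = exp(-r*dt) * [p*0.025544 + (1-p)*0.130323] = 0.065777; exercise = 0.065717; V(2,2) = max -> 0.065777
  V(1,0) = exp(-r*dt) * [p*0.000000 + (1-p)*0.009929] = 0.003859; exercise = 0.000000; V(1,0) = max -> 0.003859
  V(1,1) = exp(-r*dt) * [p*0.009929 + (1-p)*0.065777] = 0.031445; exercise = 0.000000; V(1,1) = max -> 0.031445
  V(0,0) = exp(-r*dt) * [p*0.003859 + (1-p)*0.031445] = 0.014507; exercise = 0.000000; V(0,0) = max -> 0.014507

Answer: Price = V(0,0) = 0.0145


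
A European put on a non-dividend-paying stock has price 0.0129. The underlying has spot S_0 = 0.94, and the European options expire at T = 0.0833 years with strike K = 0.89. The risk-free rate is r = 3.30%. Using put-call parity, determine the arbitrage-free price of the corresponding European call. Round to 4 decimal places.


Answer: Call price = 0.0653

Derivation:
Put-call parity: C - P = S_0 * exp(-qT) - K * exp(-rT).
S_0 * exp(-qT) = 0.9400 * 1.00000000 = 0.94000000
K * exp(-rT) = 0.8900 * 0.99725487 = 0.88755684
C = P + S*exp(-qT) - K*exp(-rT)
C = 0.0129 + 0.94000000 - 0.88755684 = 0.0653


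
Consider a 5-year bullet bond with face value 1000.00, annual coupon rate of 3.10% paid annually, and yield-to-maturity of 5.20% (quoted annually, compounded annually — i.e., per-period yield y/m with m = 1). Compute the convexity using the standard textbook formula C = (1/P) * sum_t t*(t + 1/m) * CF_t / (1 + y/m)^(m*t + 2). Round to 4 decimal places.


Answer: Convexity = 24.8925

Derivation:
Coupon per period c = face * coupon_rate / m = 31.000000
Periods per year m = 1; per-period yield y/m = 0.052000
Number of cashflows N = 5
Cashflows (t years, CF_t, discount factor 1/(1+y/m)^(m*t), PV):
  t = 1.0000: CF_t = 31.000000, DF = 0.950570, PV = 29.467681
  t = 2.0000: CF_t = 31.000000, DF = 0.903584, PV = 28.011103
  t = 3.0000: CF_t = 31.000000, DF = 0.858920, PV = 26.626524
  t = 4.0000: CF_t = 31.000000, DF = 0.816464, PV = 25.310384
  t = 5.0000: CF_t = 1031.000000, DF = 0.776106, PV = 800.165765
Price P = sum_t PV_t = 909.581457
Convexity numerator sum_t t*(t + 1/m) * CF_t / (1+y/m)^(m*t + 2):
  t = 1.0000: term = 53.253048
  t = 2.0000: term = 151.862304
  t = 3.0000: term = 288.711605
  t = 4.0000: term = 457.401148
  t = 5.0000: term = 21690.508889
Convexity = (1/P) * sum = 22641.736994 / 909.581457 = 24.892479


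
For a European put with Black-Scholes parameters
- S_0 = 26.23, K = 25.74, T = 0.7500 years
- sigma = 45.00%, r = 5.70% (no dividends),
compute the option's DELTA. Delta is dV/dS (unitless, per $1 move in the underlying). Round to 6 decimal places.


d1 = 0.3529408699; d2 = -0.0367705618
phi(d1) = 0.3748526881; exp(-qT) = 1.0000000000; exp(-rT) = 0.9581508979
N(-d1) = 0.3620663851
Delta = -exp(-qT) * N(-d1) = -1.0000000000 * 0.3620663851 = -0.362066

Answer: Delta = -0.362066


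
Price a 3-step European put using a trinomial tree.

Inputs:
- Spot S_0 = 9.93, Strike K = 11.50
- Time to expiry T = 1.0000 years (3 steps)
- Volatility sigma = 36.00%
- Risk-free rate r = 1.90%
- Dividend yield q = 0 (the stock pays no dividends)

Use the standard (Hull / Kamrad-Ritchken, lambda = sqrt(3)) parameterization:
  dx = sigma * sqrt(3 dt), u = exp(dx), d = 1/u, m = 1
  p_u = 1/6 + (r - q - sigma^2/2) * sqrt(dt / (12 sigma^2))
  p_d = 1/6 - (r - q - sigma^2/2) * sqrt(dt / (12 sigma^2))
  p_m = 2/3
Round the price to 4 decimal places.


dt = T/N = 0.333333; dx = sigma*sqrt(3*dt) = 0.360000
u = exp(dx) = 1.433329; d = 1/u = 0.697676
p_u = 0.145463, p_m = 0.666667, p_d = 0.187870
Discount per step: exp(-r*dt) = 0.993687
Stock lattice S(k, j) with j the centered position index:
  k=0: S(0,+0) = 9.9300
  k=1: S(1,-1) = 6.9279; S(1,+0) = 9.9300; S(1,+1) = 14.2330
  k=2: S(2,-2) = 4.8334; S(2,-1) = 6.9279; S(2,+0) = 9.9300; S(2,+1) = 14.2330; S(2,+2) = 20.4005
  k=3: S(3,-3) = 3.3722; S(3,-2) = 4.8334; S(3,-1) = 6.9279; S(3,+0) = 9.9300; S(3,+1) = 14.2330; S(3,+2) = 20.4005; S(3,+3) = 29.2407
Terminal payoffs V(N, j) = max(K - S_T, 0):
  V(3,-3) = 8.127816; V(3,-2) = 6.666550; V(3,-1) = 4.572074; V(3,+0) = 1.570000; V(3,+1) = 0.000000; V(3,+2) = 0.000000; V(3,+3) = 0.000000
Backward induction: V(k, j) = exp(-r*dt) * [p_u * V(k+1, j+1) + p_m * V(k+1, j) + p_d * V(k+1, j-1)]
  V(2,-2) = exp(-r*dt) * [p_u*4.572074 + p_m*6.666550 + p_d*8.127816] = 6.594512
  V(2,-1) = exp(-r*dt) * [p_u*1.570000 + p_m*4.572074 + p_d*6.666550] = 4.500281
  V(2,+0) = exp(-r*dt) * [p_u*0.000000 + p_m*1.570000 + p_d*4.572074] = 1.893593
  V(2,+1) = exp(-r*dt) * [p_u*0.000000 + p_m*0.000000 + p_d*1.570000] = 0.293094
  V(2,+2) = exp(-r*dt) * [p_u*0.000000 + p_m*0.000000 + p_d*0.000000] = 0.000000
  V(1,-1) = exp(-r*dt) * [p_u*1.893593 + p_m*4.500281 + p_d*6.594512] = 4.486047
  V(1,+0) = exp(-r*dt) * [p_u*0.293094 + p_m*1.893593 + p_d*4.500281] = 2.136922
  V(1,+1) = exp(-r*dt) * [p_u*0.000000 + p_m*0.293094 + p_d*1.893593] = 0.547667
  V(0,+0) = exp(-r*dt) * [p_u*0.547667 + p_m*2.136922 + p_d*4.486047] = 2.332258

Answer: Price = V(0,0) = 2.3323


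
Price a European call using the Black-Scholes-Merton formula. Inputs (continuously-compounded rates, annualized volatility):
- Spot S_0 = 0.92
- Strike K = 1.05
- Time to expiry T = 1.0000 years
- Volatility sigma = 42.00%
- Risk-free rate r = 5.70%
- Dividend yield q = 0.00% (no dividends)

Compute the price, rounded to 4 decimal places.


d1 = (ln(S/K) + (r - q + 0.5*sigma^2) * T) / (sigma * sqrt(T)) = 0.03101959
d2 = d1 - sigma * sqrt(T) = -0.38898041
exp(-rT) = 0.94459407; exp(-qT) = 1.00000000
C = S_0 * exp(-qT) * N(d1) - K * exp(-rT) * N(d2)
N(d1) = 0.51237304; N(d2) = 0.34864532
C = 0.9200 * 1.00000000 * 0.51237304 - 1.0500 * 0.94459407 * 0.34864532 = 0.1256

Answer: Price = 0.1256


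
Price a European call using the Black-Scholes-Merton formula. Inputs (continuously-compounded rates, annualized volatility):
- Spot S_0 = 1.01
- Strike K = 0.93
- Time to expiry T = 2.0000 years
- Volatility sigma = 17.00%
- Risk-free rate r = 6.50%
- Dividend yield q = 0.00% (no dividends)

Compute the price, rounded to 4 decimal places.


Answer: Price = 0.2159

Derivation:
d1 = (ln(S/K) + (r - q + 0.5*sigma^2) * T) / (sigma * sqrt(T)) = 1.00417908
d2 = d1 - sigma * sqrt(T) = 0.76376277
exp(-rT) = 0.87809543; exp(-qT) = 1.00000000
C = S_0 * exp(-qT) * N(d1) - K * exp(-rT) * N(d2)
N(d1) = 0.84235385; N(d2) = 0.77749569
C = 1.0100 * 1.00000000 * 0.84235385 - 0.9300 * 0.87809543 * 0.77749569 = 0.2159


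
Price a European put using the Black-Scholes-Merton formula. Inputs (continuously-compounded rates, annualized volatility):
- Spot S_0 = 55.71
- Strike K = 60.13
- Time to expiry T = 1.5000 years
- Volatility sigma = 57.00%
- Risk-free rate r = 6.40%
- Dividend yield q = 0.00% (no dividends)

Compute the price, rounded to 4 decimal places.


Answer: Price = 14.5218

Derivation:
d1 = (ln(S/K) + (r - q + 0.5*sigma^2) * T) / (sigma * sqrt(T)) = 0.37720105
d2 = d1 - sigma * sqrt(T) = -0.32090353
exp(-rT) = 0.90846402; exp(-qT) = 1.00000000
P = K * exp(-rT) * N(-d2) - S_0 * exp(-qT) * N(-d1)
N(-d1) = 0.35301210; N(-d2) = 0.62585825
P = 60.1300 * 0.90846402 * 0.62585825 - 55.7100 * 1.00000000 * 0.35301210 = 14.5218


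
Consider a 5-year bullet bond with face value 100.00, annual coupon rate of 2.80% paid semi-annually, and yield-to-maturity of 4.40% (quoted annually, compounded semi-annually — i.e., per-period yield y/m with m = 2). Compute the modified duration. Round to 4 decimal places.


Answer: Modified duration = 4.5856

Derivation:
Coupon per period c = face * coupon_rate / m = 1.400000
Periods per year m = 2; per-period yield y/m = 0.022000
Number of cashflows N = 10
Cashflows (t years, CF_t, discount factor 1/(1+y/m)^(m*t), PV):
  t = 0.5000: CF_t = 1.400000, DF = 0.978474, PV = 1.369863
  t = 1.0000: CF_t = 1.400000, DF = 0.957411, PV = 1.340375
  t = 1.5000: CF_t = 1.400000, DF = 0.936801, PV = 1.311521
  t = 2.0000: CF_t = 1.400000, DF = 0.916635, PV = 1.283289
  t = 2.5000: CF_t = 1.400000, DF = 0.896903, PV = 1.255664
  t = 3.0000: CF_t = 1.400000, DF = 0.877596, PV = 1.228634
  t = 3.5000: CF_t = 1.400000, DF = 0.858704, PV = 1.202186
  t = 4.0000: CF_t = 1.400000, DF = 0.840220, PV = 1.176308
  t = 4.5000: CF_t = 1.400000, DF = 0.822133, PV = 1.150986
  t = 5.0000: CF_t = 101.400000, DF = 0.804435, PV = 81.569725
Price P = sum_t PV_t = 92.888551
First compute Macaulay numerator sum_t t * PV_t:
  t * PV_t at t = 0.5000: 0.684932
  t * PV_t at t = 1.0000: 1.340375
  t * PV_t at t = 1.5000: 1.967282
  t * PV_t at t = 2.0000: 2.566578
  t * PV_t at t = 2.5000: 3.139161
  t * PV_t at t = 3.0000: 3.685903
  t * PV_t at t = 3.5000: 4.207652
  t * PV_t at t = 4.0000: 4.705230
  t * PV_t at t = 4.5000: 5.179436
  t * PV_t at t = 5.0000: 407.848624
Macaulay duration D = 435.325172 / 92.888551 = 4.686532
Modified duration = D / (1 + y/m) = 4.686532 / (1 + 0.022000) = 4.585648


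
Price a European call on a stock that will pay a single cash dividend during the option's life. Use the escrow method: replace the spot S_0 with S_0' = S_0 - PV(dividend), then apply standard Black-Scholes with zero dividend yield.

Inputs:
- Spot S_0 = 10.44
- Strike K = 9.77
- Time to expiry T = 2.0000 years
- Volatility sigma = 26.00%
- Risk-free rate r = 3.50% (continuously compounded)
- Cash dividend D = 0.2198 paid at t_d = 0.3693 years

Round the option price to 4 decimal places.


PV(D) = D * exp(-r * t_d) = 0.2198 * 0.98715768 = 0.21697726
S_0' = S_0 - PV(D) = 10.4400 - 0.21697726 = 10.22302274
d1 = (ln(S_0'/K) + (r + sigma^2/2)*T) / (sigma*sqrt(T)) = 0.49749271
d2 = d1 - sigma*sqrt(T) = 0.12979718
exp(-rT) = 0.93239382
N(d1) = 0.69057918; N(d2) = 0.55163655
C = S_0' * N(d1) - K * exp(-rT) * N(d2) = 10.22302274 * 0.69057918 - 9.7700 * 0.93239382 * 0.55163655 = 2.0347

Answer: Price = 2.0347


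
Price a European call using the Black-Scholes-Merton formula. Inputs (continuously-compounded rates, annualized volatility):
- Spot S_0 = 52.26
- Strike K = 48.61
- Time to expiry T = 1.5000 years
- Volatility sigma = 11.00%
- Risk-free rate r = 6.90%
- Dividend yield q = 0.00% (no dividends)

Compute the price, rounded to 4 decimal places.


Answer: Price = 8.7191

Derivation:
d1 = (ln(S/K) + (r - q + 0.5*sigma^2) * T) / (sigma * sqrt(T)) = 1.37302799
d2 = d1 - sigma * sqrt(T) = 1.23830606
exp(-rT) = 0.90167602; exp(-qT) = 1.00000000
C = S_0 * exp(-qT) * N(d1) - K * exp(-rT) * N(d2)
N(d1) = 0.91512818; N(d2) = 0.89219870
C = 52.2600 * 1.00000000 * 0.91512818 - 48.6100 * 0.90167602 * 0.89219870 = 8.7191


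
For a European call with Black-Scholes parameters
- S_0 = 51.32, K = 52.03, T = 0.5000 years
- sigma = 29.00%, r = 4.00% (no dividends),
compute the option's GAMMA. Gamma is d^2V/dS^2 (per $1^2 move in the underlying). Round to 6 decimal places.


d1 = 0.1330583041; d2 = -0.0720026624
phi(d1) = 0.3954263262; exp(-qT) = 1.0000000000; exp(-rT) = 0.9801986733
Gamma = exp(-qT) * phi(d1) / (S * sigma * sqrt(T)) = 1.0000000000 * 0.3954263262 / (51.3200 * 0.2900 * 0.7071067812) = 0.037575

Answer: Gamma = 0.037575


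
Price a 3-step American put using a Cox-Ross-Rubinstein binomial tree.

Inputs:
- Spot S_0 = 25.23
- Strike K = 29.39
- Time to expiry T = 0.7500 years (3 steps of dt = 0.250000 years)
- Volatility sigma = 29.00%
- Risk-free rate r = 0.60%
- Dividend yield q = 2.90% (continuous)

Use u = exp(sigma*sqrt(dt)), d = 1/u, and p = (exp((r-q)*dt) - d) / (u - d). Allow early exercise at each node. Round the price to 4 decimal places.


dt = T/N = 0.250000
u = exp(sigma*sqrt(dt)) = 1.156040; d = 1/u = 0.865022
p = (exp((r-q)*dt) - d) / (u - d) = 0.444112
Discount per step: exp(-r*dt) = 0.998501
Stock lattice S(k, i) with i counting down-moves:
  k=0: S(0,0) = 25.2300
  k=1: S(1,0) = 29.1669; S(1,1) = 21.8245
  k=2: S(2,0) = 33.7181; S(2,1) = 25.2300; S(2,2) = 18.8787
  k=3: S(3,0) = 38.9794; S(3,1) = 29.1669; S(3,2) = 21.8245; S(3,3) = 16.3305
Terminal payoffs V(N, i) = max(K - S_T, 0):
  V(3,0) = 0.000000; V(3,1) = 0.223122; V(3,2) = 7.565488; V(3,3) = 13.059512
Backward induction: V(k, i) = exp(-r*dt) * [p * V(k+1, i) + (1-p) * V(k+1, i+1)]; then take max(V_cont, immediate exercise) for American.
  V(2,0) = exp(-r*dt) * [p*0.000000 + (1-p)*0.223122] = 0.123845; exercise = 0.000000; V(2,0) = max -> 0.123845
  V(2,1) = exp(-r*dt) * [p*0.223122 + (1-p)*7.565488] = 4.298204; exercise = 4.160000; V(2,1) = max -> 4.298204
  V(2,2) = exp(-r*dt) * [p*7.565488 + (1-p)*13.059512] = 10.603634; exercise = 10.511310; V(2,2) = max -> 10.603634
  V(1,0) = exp(-r*dt) * [p*0.123845 + (1-p)*4.298204] = 2.440658; exercise = 0.223122; V(1,0) = max -> 2.440658
  V(1,1) = exp(-r*dt) * [p*4.298204 + (1-p)*10.603634] = 7.791622; exercise = 7.565488; V(1,1) = max -> 7.791622
  V(0,0) = exp(-r*dt) * [p*2.440658 + (1-p)*7.791622] = 5.407079; exercise = 4.160000; V(0,0) = max -> 5.407079

Answer: Price = V(0,0) = 5.4071


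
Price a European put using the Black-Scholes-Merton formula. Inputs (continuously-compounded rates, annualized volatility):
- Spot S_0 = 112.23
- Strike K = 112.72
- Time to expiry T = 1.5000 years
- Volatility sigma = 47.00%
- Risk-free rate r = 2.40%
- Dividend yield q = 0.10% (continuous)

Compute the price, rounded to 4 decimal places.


Answer: Price = 23.3760

Derivation:
d1 = (ln(S/K) + (r - q + 0.5*sigma^2) * T) / (sigma * sqrt(T)) = 0.34018109
d2 = d1 - sigma * sqrt(T) = -0.23544900
exp(-rT) = 0.96464029; exp(-qT) = 0.99850112
P = K * exp(-rT) * N(-d2) - S_0 * exp(-qT) * N(-d1)
N(-d1) = 0.36686008; N(-d2) = 0.59306987
P = 112.7200 * 0.96464029 * 0.59306987 - 112.2300 * 0.99850112 * 0.36686008 = 23.3760


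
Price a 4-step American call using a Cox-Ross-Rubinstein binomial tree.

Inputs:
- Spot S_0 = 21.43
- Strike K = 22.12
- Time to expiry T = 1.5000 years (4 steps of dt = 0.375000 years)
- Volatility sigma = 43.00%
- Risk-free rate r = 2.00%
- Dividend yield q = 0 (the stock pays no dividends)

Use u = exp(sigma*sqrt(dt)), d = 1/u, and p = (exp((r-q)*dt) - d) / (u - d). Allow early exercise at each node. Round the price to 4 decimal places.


dt = T/N = 0.375000
u = exp(sigma*sqrt(dt)) = 1.301243; d = 1/u = 0.768496
p = (exp((r-q)*dt) - d) / (u - d) = 0.448679
Discount per step: exp(-r*dt) = 0.992528
Stock lattice S(k, i) with i counting down-moves:
  k=0: S(0,0) = 21.4300
  k=1: S(1,0) = 27.8856; S(1,1) = 16.4689
  k=2: S(2,0) = 36.2860; S(2,1) = 21.4300; S(2,2) = 12.6563
  k=3: S(3,0) = 47.2169; S(3,1) = 27.8856; S(3,2) = 16.4689; S(3,3) = 9.7263
  k=4: S(4,0) = 61.4407; S(4,1) = 36.2860; S(4,2) = 21.4300; S(4,3) = 12.6563; S(4,4) = 7.4746
Terminal payoffs V(N, i) = max(S_T - K, 0):
  V(4,0) = 39.320695; V(4,1) = 14.166004; V(4,2) = 0.000000; V(4,3) = 0.000000; V(4,4) = 0.000000
Backward induction: V(k, i) = exp(-r*dt) * [p * V(k+1, i) + (1-p) * V(k+1, i+1)]; then take max(V_cont, immediate exercise) for American.
  V(3,0) = exp(-r*dt) * [p*39.320695 + (1-p)*14.166004] = 25.262197; exercise = 25.096918; V(3,0) = max -> 25.262197
  V(3,1) = exp(-r*dt) * [p*14.166004 + (1-p)*0.000000] = 6.308491; exercise = 5.765643; V(3,1) = max -> 6.308491
  V(3,2) = exp(-r*dt) * [p*0.000000 + (1-p)*0.000000] = 0.000000; exercise = 0.000000; V(3,2) = max -> 0.000000
  V(3,3) = exp(-r*dt) * [p*0.000000 + (1-p)*0.000000] = 0.000000; exercise = 0.000000; V(3,3) = max -> 0.000000
  V(2,0) = exp(-r*dt) * [p*25.262197 + (1-p)*6.308491] = 14.701935; exercise = 14.166004; V(2,0) = max -> 14.701935
  V(2,1) = exp(-r*dt) * [p*6.308491 + (1-p)*0.000000] = 2.809336; exercise = 0.000000; V(2,1) = max -> 2.809336
  V(2,2) = exp(-r*dt) * [p*0.000000 + (1-p)*0.000000] = 0.000000; exercise = 0.000000; V(2,2) = max -> 0.000000
  V(1,0) = exp(-r*dt) * [p*14.701935 + (1-p)*2.809336] = 8.084429; exercise = 5.765643; V(1,0) = max -> 8.084429
  V(1,1) = exp(-r*dt) * [p*2.809336 + (1-p)*0.000000] = 1.251071; exercise = 0.000000; V(1,1) = max -> 1.251071
  V(0,0) = exp(-r*dt) * [p*8.084429 + (1-p)*1.251071] = 4.284796; exercise = 0.000000; V(0,0) = max -> 4.284796

Answer: Price = V(0,0) = 4.2848


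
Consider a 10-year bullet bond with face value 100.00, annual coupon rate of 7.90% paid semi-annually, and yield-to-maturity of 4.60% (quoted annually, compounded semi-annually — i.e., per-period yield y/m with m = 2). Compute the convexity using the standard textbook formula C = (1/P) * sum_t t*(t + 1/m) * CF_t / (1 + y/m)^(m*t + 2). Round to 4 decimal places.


Coupon per period c = face * coupon_rate / m = 3.950000
Periods per year m = 2; per-period yield y/m = 0.023000
Number of cashflows N = 20
Cashflows (t years, CF_t, discount factor 1/(1+y/m)^(m*t), PV):
  t = 0.5000: CF_t = 3.950000, DF = 0.977517, PV = 3.861193
  t = 1.0000: CF_t = 3.950000, DF = 0.955540, PV = 3.774382
  t = 1.5000: CF_t = 3.950000, DF = 0.934056, PV = 3.689523
  t = 2.0000: CF_t = 3.950000, DF = 0.913056, PV = 3.606572
  t = 2.5000: CF_t = 3.950000, DF = 0.892528, PV = 3.525485
  t = 3.0000: CF_t = 3.950000, DF = 0.872461, PV = 3.446222
  t = 3.5000: CF_t = 3.950000, DF = 0.852846, PV = 3.368741
  t = 4.0000: CF_t = 3.950000, DF = 0.833671, PV = 3.293002
  t = 4.5000: CF_t = 3.950000, DF = 0.814928, PV = 3.218966
  t = 5.0000: CF_t = 3.950000, DF = 0.796606, PV = 3.146594
  t = 5.5000: CF_t = 3.950000, DF = 0.778696, PV = 3.075850
  t = 6.0000: CF_t = 3.950000, DF = 0.761189, PV = 3.006696
  t = 6.5000: CF_t = 3.950000, DF = 0.744075, PV = 2.939097
  t = 7.0000: CF_t = 3.950000, DF = 0.727346, PV = 2.873017
  t = 7.5000: CF_t = 3.950000, DF = 0.710993, PV = 2.808423
  t = 8.0000: CF_t = 3.950000, DF = 0.695008, PV = 2.745282
  t = 8.5000: CF_t = 3.950000, DF = 0.679382, PV = 2.683560
  t = 9.0000: CF_t = 3.950000, DF = 0.664108, PV = 2.623226
  t = 9.5000: CF_t = 3.950000, DF = 0.649177, PV = 2.564248
  t = 10.0000: CF_t = 103.950000, DF = 0.634581, PV = 65.964735
Price P = sum_t PV_t = 126.214814
Convexity numerator sum_t t*(t + 1/m) * CF_t / (1+y/m)^(m*t + 2):
  t = 0.5000: term = 1.844761
  t = 1.0000: term = 5.409857
  t = 1.5000: term = 10.576456
  t = 2.0000: term = 17.231112
  t = 2.5000: term = 25.265560
  t = 3.0000: term = 34.576524
  t = 3.5000: term = 45.065524
  t = 4.0000: term = 56.638698
  t = 4.5000: term = 69.206621
  t = 5.0000: term = 82.684135
  t = 5.5000: term = 96.990187
  t = 6.0000: term = 112.047670
  t = 6.5000: term = 127.783267
  t = 7.0000: term = 144.127303
  t = 7.5000: term = 161.013605
  t = 8.0000: term = 178.379360
  t = 8.5000: term = 196.164985
  t = 9.0000: term = 214.313997
  t = 9.5000: term = 232.772887
  t = 10.0000: term = 6618.351840
Convexity = (1/P) * sum = 8430.444349 / 126.214814 = 66.794413

Answer: Convexity = 66.7944


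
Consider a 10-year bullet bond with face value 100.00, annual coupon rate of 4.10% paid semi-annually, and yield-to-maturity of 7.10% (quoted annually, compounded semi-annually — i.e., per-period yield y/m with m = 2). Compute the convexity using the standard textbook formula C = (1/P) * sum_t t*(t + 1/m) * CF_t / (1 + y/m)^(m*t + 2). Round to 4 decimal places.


Coupon per period c = face * coupon_rate / m = 2.050000
Periods per year m = 2; per-period yield y/m = 0.035500
Number of cashflows N = 20
Cashflows (t years, CF_t, discount factor 1/(1+y/m)^(m*t), PV):
  t = 0.5000: CF_t = 2.050000, DF = 0.965717, PV = 1.979720
  t = 1.0000: CF_t = 2.050000, DF = 0.932609, PV = 1.911849
  t = 1.5000: CF_t = 2.050000, DF = 0.900637, PV = 1.846305
  t = 2.0000: CF_t = 2.050000, DF = 0.869760, PV = 1.783009
  t = 2.5000: CF_t = 2.050000, DF = 0.839942, PV = 1.721882
  t = 3.0000: CF_t = 2.050000, DF = 0.811147, PV = 1.662851
  t = 3.5000: CF_t = 2.050000, DF = 0.783338, PV = 1.605843
  t = 4.0000: CF_t = 2.050000, DF = 0.756483, PV = 1.550790
  t = 4.5000: CF_t = 2.050000, DF = 0.730549, PV = 1.497624
  t = 5.0000: CF_t = 2.050000, DF = 0.705503, PV = 1.446281
  t = 5.5000: CF_t = 2.050000, DF = 0.681316, PV = 1.396699
  t = 6.0000: CF_t = 2.050000, DF = 0.657959, PV = 1.348816
  t = 6.5000: CF_t = 2.050000, DF = 0.635402, PV = 1.302574
  t = 7.0000: CF_t = 2.050000, DF = 0.613619, PV = 1.257918
  t = 7.5000: CF_t = 2.050000, DF = 0.592582, PV = 1.214793
  t = 8.0000: CF_t = 2.050000, DF = 0.572267, PV = 1.173146
  t = 8.5000: CF_t = 2.050000, DF = 0.552648, PV = 1.132927
  t = 9.0000: CF_t = 2.050000, DF = 0.533701, PV = 1.094087
  t = 9.5000: CF_t = 2.050000, DF = 0.515404, PV = 1.056579
  t = 10.0000: CF_t = 102.050000, DF = 0.497735, PV = 50.793828
Price P = sum_t PV_t = 78.777523
Convexity numerator sum_t t*(t + 1/m) * CF_t / (1+y/m)^(m*t + 2):
  t = 0.5000: term = 0.923153
  t = 1.0000: term = 2.674513
  t = 1.5000: term = 5.165646
  t = 2.0000: term = 8.314253
  t = 2.5000: term = 12.043824
  t = 3.0000: term = 16.283297
  t = 3.5000: term = 20.966743
  t = 4.0000: term = 26.033067
  t = 4.5000: term = 31.425721
  t = 5.0000: term = 37.092433
  t = 5.5000: term = 42.984953
  t = 6.0000: term = 49.058812
  t = 6.5000: term = 55.273086
  t = 7.0000: term = 61.590186
  t = 7.5000: term = 67.975648
  t = 8.0000: term = 74.397941
  t = 8.5000: term = 80.828280
  t = 9.0000: term = 87.240453
  t = 9.5000: term = 93.610658
  t = 10.0000: term = 4973.934216
Convexity = (1/P) * sum = 5747.816879 / 78.777523 = 72.962650

Answer: Convexity = 72.9627


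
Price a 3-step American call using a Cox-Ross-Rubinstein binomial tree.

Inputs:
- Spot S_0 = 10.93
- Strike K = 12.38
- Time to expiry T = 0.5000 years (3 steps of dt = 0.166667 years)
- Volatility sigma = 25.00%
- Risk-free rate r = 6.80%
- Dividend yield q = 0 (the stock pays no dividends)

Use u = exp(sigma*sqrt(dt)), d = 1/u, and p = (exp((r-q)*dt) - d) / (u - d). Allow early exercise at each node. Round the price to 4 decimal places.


dt = T/N = 0.166667
u = exp(sigma*sqrt(dt)) = 1.107452; d = 1/u = 0.902974
p = (exp((r-q)*dt) - d) / (u - d) = 0.530247
Discount per step: exp(-r*dt) = 0.988731
Stock lattice S(k, i) with i counting down-moves:
  k=0: S(0,0) = 10.9300
  k=1: S(1,0) = 12.1045; S(1,1) = 9.8695
  k=2: S(2,0) = 13.4051; S(2,1) = 10.9300; S(2,2) = 8.9119
  k=3: S(3,0) = 14.8455; S(3,1) = 12.1045; S(3,2) = 9.8695; S(3,3) = 8.0472
Terminal payoffs V(N, i) = max(S_T - K, 0):
  V(3,0) = 2.465511; V(3,1) = 0.000000; V(3,2) = 0.000000; V(3,3) = 0.000000
Backward induction: V(k, i) = exp(-r*dt) * [p * V(k+1, i) + (1-p) * V(k+1, i+1)]; then take max(V_cont, immediate exercise) for American.
  V(2,0) = exp(-r*dt) * [p*2.465511 + (1-p)*0.000000] = 1.292598; exercise = 1.025103; V(2,0) = max -> 1.292598
  V(2,1) = exp(-r*dt) * [p*0.000000 + (1-p)*0.000000] = 0.000000; exercise = 0.000000; V(2,1) = max -> 0.000000
  V(2,2) = exp(-r*dt) * [p*0.000000 + (1-p)*0.000000] = 0.000000; exercise = 0.000000; V(2,2) = max -> 0.000000
  V(1,0) = exp(-r*dt) * [p*1.292598 + (1-p)*0.000000] = 0.677673; exercise = 0.000000; V(1,0) = max -> 0.677673
  V(1,1) = exp(-r*dt) * [p*0.000000 + (1-p)*0.000000] = 0.000000; exercise = 0.000000; V(1,1) = max -> 0.000000
  V(0,0) = exp(-r*dt) * [p*0.677673 + (1-p)*0.000000] = 0.355285; exercise = 0.000000; V(0,0) = max -> 0.355285

Answer: Price = V(0,0) = 0.3553
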